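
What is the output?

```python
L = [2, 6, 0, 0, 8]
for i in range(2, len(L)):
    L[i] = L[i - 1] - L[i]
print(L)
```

i=2: L[2] = 6-0 = 6 → [2, 6, 6, 0, 8]
i=3: L[3] = 6-0 = 6 → [2, 6, 6, 6, 8]
i=4: L[4] = 6-8 = -2 → [2, 6, 6, 6, -2]

[2, 6, 6, 6, -2]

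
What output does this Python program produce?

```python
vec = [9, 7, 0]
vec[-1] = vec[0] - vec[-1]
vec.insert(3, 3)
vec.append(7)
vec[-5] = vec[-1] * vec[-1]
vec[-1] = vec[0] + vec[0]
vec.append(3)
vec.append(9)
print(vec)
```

[49, 7, 9, 3, 98, 3, 9]

vec[-1] = vec[0]-vec[-1] = 9-0 = 9 → [9, 7, 9]
insert 3 at 3 → [9, 7, 9, 3]
append 7 → [9, 7, 9, 3, 7]
vec[-5] = vec[-1]*vec[-1] = 7*7 = 49 → [49, 7, 9, 3, 7]
vec[-1] = vec[0]+vec[0] = 49+49 = 98 → [49, 7, 9, 3, 98]
append 3 → [49, 7, 9, 3, 98, 3]
append 9 → [49, 7, 9, 3, 98, 3, 9]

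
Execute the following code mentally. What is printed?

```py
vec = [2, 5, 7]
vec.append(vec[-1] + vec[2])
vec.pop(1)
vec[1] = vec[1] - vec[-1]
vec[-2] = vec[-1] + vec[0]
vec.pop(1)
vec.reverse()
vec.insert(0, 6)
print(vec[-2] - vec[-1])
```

append vec[-1]+vec[2] = 7+7 = 14 → [2, 5, 7, 14]
pop(1) removes 5 → [2, 7, 14]
vec[1] = vec[1]-vec[-1] = 7-14 = -7 → [2, -7, 14]
vec[-2] = vec[-1]+vec[0] = 14+2 = 16 → [2, 16, 14]
pop(1) removes 16 → [2, 14]
reverse → [14, 2]
insert 6 at 0 → [6, 14, 2]
vec[-2]-vec[-1] = 14-2 = 12

12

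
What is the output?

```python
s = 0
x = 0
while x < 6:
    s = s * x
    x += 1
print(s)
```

x=0: s = 0*0 = 0
x=1: s = 0*1 = 0
x=2: s = 0*2 = 0
x=3: s = 0*3 = 0
x=4: s = 0*4 = 0
x=5: s = 0*5 = 0

0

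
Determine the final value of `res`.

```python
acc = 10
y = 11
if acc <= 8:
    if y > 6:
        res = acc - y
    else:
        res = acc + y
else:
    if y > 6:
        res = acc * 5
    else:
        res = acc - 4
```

50

acc=10, y=11
acc <= 8 is False; y > 6 is True
→ res = acc * 5 = 50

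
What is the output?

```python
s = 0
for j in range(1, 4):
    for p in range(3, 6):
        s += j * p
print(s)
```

72

j=1,p=3: s = 0+3 = 3
j=1,p=4: s = 3+4 = 7
j=1,p=5: s = 7+5 = 12
j=2,p=3: s = 12+6 = 18
j=2,p=4: s = 18+8 = 26
j=2,p=5: s = 26+10 = 36
j=3,p=3: s = 36+9 = 45
j=3,p=4: s = 45+12 = 57
j=3,p=5: s = 57+15 = 72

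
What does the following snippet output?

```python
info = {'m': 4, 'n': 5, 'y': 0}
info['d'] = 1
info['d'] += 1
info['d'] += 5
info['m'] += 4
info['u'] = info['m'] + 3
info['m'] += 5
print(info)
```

{'m': 13, 'n': 5, 'y': 0, 'd': 7, 'u': 11}

info['d'] = 1 → {'m': 4, 'n': 5, 'y': 0, 'd': 1}
info['d'] = 1+1 = 2 → {'m': 4, 'n': 5, 'y': 0, 'd': 2}
info['d'] = 2+5 = 7 → {'m': 4, 'n': 5, 'y': 0, 'd': 7}
info['m'] = 4+4 = 8 → {'m': 8, 'n': 5, 'y': 0, 'd': 7}
info['u'] = info['m']+3 = 11 → {'m': 8, 'n': 5, 'y': 0, 'd': 7, 'u': 11}
info['m'] = 8+5 = 13 → {'m': 13, 'n': 5, 'y': 0, 'd': 7, 'u': 11}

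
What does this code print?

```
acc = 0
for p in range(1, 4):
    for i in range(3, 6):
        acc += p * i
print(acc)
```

p=1,i=3: acc = 0+3 = 3
p=1,i=4: acc = 3+4 = 7
p=1,i=5: acc = 7+5 = 12
p=2,i=3: acc = 12+6 = 18
p=2,i=4: acc = 18+8 = 26
p=2,i=5: acc = 26+10 = 36
p=3,i=3: acc = 36+9 = 45
p=3,i=4: acc = 45+12 = 57
p=3,i=5: acc = 57+15 = 72

72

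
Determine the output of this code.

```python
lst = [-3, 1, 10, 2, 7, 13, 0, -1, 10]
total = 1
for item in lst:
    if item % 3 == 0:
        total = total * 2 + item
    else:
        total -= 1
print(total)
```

-14

item=-3: %3==0, total = 1*2+(-3) = -1
item=1: not %3==0, total = (-1)-1 = -2
item=10: not %3==0, total = (-2)-1 = -3
item=2: not %3==0, total = (-3)-1 = -4
item=7: not %3==0, total = (-4)-1 = -5
item=13: not %3==0, total = (-5)-1 = -6
item=0: %3==0, total = (-6)*2+0 = -12
item=-1: not %3==0, total = (-12)-1 = -13
item=10: not %3==0, total = (-13)-1 = -14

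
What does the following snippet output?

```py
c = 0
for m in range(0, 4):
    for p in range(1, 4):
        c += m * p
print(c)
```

36

m=0,p=1: c = 0+0 = 0
m=0,p=2: c = 0+0 = 0
m=0,p=3: c = 0+0 = 0
m=1,p=1: c = 0+1 = 1
m=1,p=2: c = 1+2 = 3
m=1,p=3: c = 3+3 = 6
m=2,p=1: c = 6+2 = 8
m=2,p=2: c = 8+4 = 12
m=2,p=3: c = 12+6 = 18
m=3,p=1: c = 18+3 = 21
m=3,p=2: c = 21+6 = 27
m=3,p=3: c = 27+9 = 36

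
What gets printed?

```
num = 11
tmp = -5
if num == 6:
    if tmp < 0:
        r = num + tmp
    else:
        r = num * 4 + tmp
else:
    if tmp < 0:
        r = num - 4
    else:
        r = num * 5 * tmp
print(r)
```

7

num=11, tmp=-5
num == 6 is False; tmp < 0 is True
→ r = num - 4 = 7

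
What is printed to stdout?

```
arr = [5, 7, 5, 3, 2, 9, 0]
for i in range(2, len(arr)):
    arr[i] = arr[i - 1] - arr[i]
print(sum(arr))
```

-14

i=2: arr[2] = 7-5 = 2 → [5, 7, 2, 3, 2, 9, 0]
i=3: arr[3] = 2-3 = -1 → [5, 7, 2, -1, 2, 9, 0]
i=4: arr[4] = (-1)-2 = -3 → [5, 7, 2, -1, -3, 9, 0]
i=5: arr[5] = (-3)-9 = -12 → [5, 7, 2, -1, -3, -12, 0]
i=6: arr[6] = (-12)-0 = -12 → [5, 7, 2, -1, -3, -12, -12]
sum = -14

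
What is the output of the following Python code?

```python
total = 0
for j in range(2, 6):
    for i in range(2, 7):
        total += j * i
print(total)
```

j=2,i=2: total = 0+4 = 4
j=2,i=3: total = 4+6 = 10
j=2,i=4: total = 10+8 = 18
j=2,i=5: total = 18+10 = 28
j=2,i=6: total = 28+12 = 40
j=3,i=2: total = 40+6 = 46
j=3,i=3: total = 46+9 = 55
j=3,i=4: total = 55+12 = 67
j=3,i=5: total = 67+15 = 82
j=3,i=6: total = 82+18 = 100
j=4,i=2: total = 100+8 = 108
j=4,i=3: total = 108+12 = 120
j=4,i=4: total = 120+16 = 136
j=4,i=5: total = 136+20 = 156
j=4,i=6: total = 156+24 = 180
j=5,i=2: total = 180+10 = 190
j=5,i=3: total = 190+15 = 205
j=5,i=4: total = 205+20 = 225
j=5,i=5: total = 225+25 = 250
j=5,i=6: total = 250+30 = 280

280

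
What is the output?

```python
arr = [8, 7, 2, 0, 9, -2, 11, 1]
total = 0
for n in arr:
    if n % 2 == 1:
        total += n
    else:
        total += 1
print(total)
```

n=8: not odd, total = 0+1 = 1
n=7: odd, total = 1+7 = 8
n=2: not odd, total = 8+1 = 9
n=0: not odd, total = 9+1 = 10
n=9: odd, total = 10+9 = 19
n=-2: not odd, total = 19+1 = 20
n=11: odd, total = 20+11 = 31
n=1: odd, total = 31+1 = 32

32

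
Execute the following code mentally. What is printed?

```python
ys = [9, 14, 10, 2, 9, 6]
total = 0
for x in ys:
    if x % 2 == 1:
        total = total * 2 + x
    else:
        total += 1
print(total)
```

34

x=9: odd, total = 0*2+9 = 9
x=14: not odd, total = 9+1 = 10
x=10: not odd, total = 10+1 = 11
x=2: not odd, total = 11+1 = 12
x=9: odd, total = 12*2+9 = 33
x=6: not odd, total = 33+1 = 34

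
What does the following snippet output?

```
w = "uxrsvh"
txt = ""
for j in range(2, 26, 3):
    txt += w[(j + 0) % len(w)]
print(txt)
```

rhrhrhrh

j=2: add w[2]='r' → 'r'
j=5: add w[5]='h' → 'rh'
j=8: add w[2]='r' → 'rhr'
j=11: add w[5]='h' → 'rhrh'
j=14: add w[2]='r' → 'rhrhr'
j=17: add w[5]='h' → 'rhrhrh'
j=20: add w[2]='r' → 'rhrhrhr'
j=23: add w[5]='h' → 'rhrhrhrh'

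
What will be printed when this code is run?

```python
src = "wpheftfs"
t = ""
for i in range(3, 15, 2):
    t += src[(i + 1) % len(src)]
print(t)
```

i=3: add src[4]='f' → 'f'
i=5: add src[6]='f' → 'ff'
i=7: add src[0]='w' → 'ffw'
i=9: add src[2]='h' → 'ffwh'
i=11: add src[4]='f' → 'ffwhf'
i=13: add src[6]='f' → 'ffwhff'

ffwhff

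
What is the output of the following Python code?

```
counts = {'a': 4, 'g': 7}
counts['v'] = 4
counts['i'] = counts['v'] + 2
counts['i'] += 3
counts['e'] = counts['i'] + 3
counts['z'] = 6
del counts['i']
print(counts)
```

{'a': 4, 'g': 7, 'v': 4, 'e': 12, 'z': 6}

counts['v'] = 4 → {'a': 4, 'g': 7, 'v': 4}
counts['i'] = counts['v']+2 = 6 → {'a': 4, 'g': 7, 'v': 4, 'i': 6}
counts['i'] = 6+3 = 9 → {'a': 4, 'g': 7, 'v': 4, 'i': 9}
counts['e'] = counts['i']+3 = 12 → {'a': 4, 'g': 7, 'v': 4, 'i': 9, 'e': 12}
counts['z'] = 6 → {'a': 4, 'g': 7, 'v': 4, 'i': 9, 'e': 12, 'z': 6}
del 'i' → {'a': 4, 'g': 7, 'v': 4, 'e': 12, 'z': 6}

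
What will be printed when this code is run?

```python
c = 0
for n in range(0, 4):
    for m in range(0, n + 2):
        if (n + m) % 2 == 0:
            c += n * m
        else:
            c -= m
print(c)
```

4

n=0,m=0: even sum, c = 0+0 = 0
n=0,m=1: odd sum, c = 0-1 = -1
n=1,m=0: odd sum, c = (-1)-0 = -1
n=1,m=1: even sum, c = (-1)+1 = 0
n=1,m=2: odd sum, c = 0-2 = -2
n=2,m=0: even sum, c = (-2)+0 = -2
n=2,m=1: odd sum, c = (-2)-1 = -3
n=2,m=2: even sum, c = (-3)+4 = 1
n=2,m=3: odd sum, c = 1-3 = -2
n=3,m=0: odd sum, c = (-2)-0 = -2
n=3,m=1: even sum, c = (-2)+3 = 1
n=3,m=2: odd sum, c = 1-2 = -1
n=3,m=3: even sum, c = (-1)+9 = 8
n=3,m=4: odd sum, c = 8-4 = 4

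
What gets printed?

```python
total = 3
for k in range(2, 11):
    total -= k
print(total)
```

-51

k=2: total = 3-2 = 1
k=3: total = 1-3 = -2
k=4: total = (-2)-4 = -6
k=5: total = (-6)-5 = -11
k=6: total = (-11)-6 = -17
k=7: total = (-17)-7 = -24
k=8: total = (-24)-8 = -32
k=9: total = (-32)-9 = -41
k=10: total = (-41)-10 = -51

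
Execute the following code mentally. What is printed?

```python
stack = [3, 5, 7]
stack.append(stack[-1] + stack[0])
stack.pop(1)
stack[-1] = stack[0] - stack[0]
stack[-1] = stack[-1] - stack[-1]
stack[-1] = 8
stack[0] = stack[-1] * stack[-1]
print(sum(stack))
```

79

append stack[-1]+stack[0] = 7+3 = 10 → [3, 5, 7, 10]
pop(1) removes 5 → [3, 7, 10]
stack[-1] = stack[0]-stack[0] = 3-3 = 0 → [3, 7, 0]
stack[-1] = stack[-1]-stack[-1] = 0-0 = 0 → [3, 7, 0]
stack[-1] = 8 → [3, 7, 8]
stack[0] = stack[-1]*stack[-1] = 8*8 = 64 → [64, 7, 8]
sum = 79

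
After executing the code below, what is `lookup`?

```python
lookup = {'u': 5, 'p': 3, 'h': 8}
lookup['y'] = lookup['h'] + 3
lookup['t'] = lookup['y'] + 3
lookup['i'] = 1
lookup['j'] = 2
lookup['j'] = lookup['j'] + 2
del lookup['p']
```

{'u': 5, 'h': 8, 'y': 11, 't': 14, 'i': 1, 'j': 4}

lookup['y'] = lookup['h']+3 = 11 → {'u': 5, 'p': 3, 'h': 8, 'y': 11}
lookup['t'] = lookup['y']+3 = 14 → {'u': 5, 'p': 3, 'h': 8, 'y': 11, 't': 14}
lookup['i'] = 1 → {'u': 5, 'p': 3, 'h': 8, 'y': 11, 't': 14, 'i': 1}
lookup['j'] = 2 → {'u': 5, 'p': 3, 'h': 8, 'y': 11, 't': 14, 'i': 1, 'j': 2}
lookup['j'] = lookup['j']+2 = 4 → {'u': 5, 'p': 3, 'h': 8, 'y': 11, 't': 14, 'i': 1, 'j': 4}
del 'p' → {'u': 5, 'h': 8, 'y': 11, 't': 14, 'i': 1, 'j': 4}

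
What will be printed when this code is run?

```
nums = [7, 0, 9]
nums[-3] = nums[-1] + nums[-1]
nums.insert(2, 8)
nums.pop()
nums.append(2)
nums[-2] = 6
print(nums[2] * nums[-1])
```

nums[-3] = nums[-1]+nums[-1] = 9+9 = 18 → [18, 0, 9]
insert 8 at 2 → [18, 0, 8, 9]
pop() removes 9 → [18, 0, 8]
append 2 → [18, 0, 8, 2]
nums[-2] = 6 → [18, 0, 6, 2]
nums[2]*nums[-1] = 6*2 = 12

12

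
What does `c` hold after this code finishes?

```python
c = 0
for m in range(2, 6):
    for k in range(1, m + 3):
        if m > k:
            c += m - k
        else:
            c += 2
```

44

m=2,k=1: 2>1, c = 0+1 = 1
m=2,k=2: not 2>2, c = 1+2 = 3
m=2,k=3: not 2>3, c = 3+2 = 5
m=2,k=4: not 2>4, c = 5+2 = 7
m=3,k=1: 3>1, c = 7+2 = 9
m=3,k=2: 3>2, c = 9+1 = 10
m=3,k=3: not 3>3, c = 10+2 = 12
m=3,k=4: not 3>4, c = 12+2 = 14
m=3,k=5: not 3>5, c = 14+2 = 16
m=4,k=1: 4>1, c = 16+3 = 19
m=4,k=2: 4>2, c = 19+2 = 21
m=4,k=3: 4>3, c = 21+1 = 22
m=4,k=4: not 4>4, c = 22+2 = 24
m=4,k=5: not 4>5, c = 24+2 = 26
m=4,k=6: not 4>6, c = 26+2 = 28
m=5,k=1: 5>1, c = 28+4 = 32
m=5,k=2: 5>2, c = 32+3 = 35
m=5,k=3: 5>3, c = 35+2 = 37
m=5,k=4: 5>4, c = 37+1 = 38
m=5,k=5: not 5>5, c = 38+2 = 40
m=5,k=6: not 5>6, c = 40+2 = 42
m=5,k=7: not 5>7, c = 42+2 = 44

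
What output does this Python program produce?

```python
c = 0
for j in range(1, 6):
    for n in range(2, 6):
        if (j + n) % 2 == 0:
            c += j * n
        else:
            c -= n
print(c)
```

74

j=1,n=2: odd sum, c = 0-2 = -2
j=1,n=3: even sum, c = (-2)+3 = 1
j=1,n=4: odd sum, c = 1-4 = -3
j=1,n=5: even sum, c = (-3)+5 = 2
j=2,n=2: even sum, c = 2+4 = 6
j=2,n=3: odd sum, c = 6-3 = 3
j=2,n=4: even sum, c = 3+8 = 11
j=2,n=5: odd sum, c = 11-5 = 6
j=3,n=2: odd sum, c = 6-2 = 4
j=3,n=3: even sum, c = 4+9 = 13
j=3,n=4: odd sum, c = 13-4 = 9
j=3,n=5: even sum, c = 9+15 = 24
j=4,n=2: even sum, c = 24+8 = 32
j=4,n=3: odd sum, c = 32-3 = 29
j=4,n=4: even sum, c = 29+16 = 45
j=4,n=5: odd sum, c = 45-5 = 40
j=5,n=2: odd sum, c = 40-2 = 38
j=5,n=3: even sum, c = 38+15 = 53
j=5,n=4: odd sum, c = 53-4 = 49
j=5,n=5: even sum, c = 49+25 = 74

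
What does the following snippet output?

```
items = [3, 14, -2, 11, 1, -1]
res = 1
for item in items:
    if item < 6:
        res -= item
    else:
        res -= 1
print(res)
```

item=3: <6, res = 1-3 = -2
item=14: not <6, res = (-2)-1 = -3
item=-2: <6, res = (-3)-(-2) = -1
item=11: not <6, res = (-1)-1 = -2
item=1: <6, res = (-2)-1 = -3
item=-1: <6, res = (-3)-(-1) = -2

-2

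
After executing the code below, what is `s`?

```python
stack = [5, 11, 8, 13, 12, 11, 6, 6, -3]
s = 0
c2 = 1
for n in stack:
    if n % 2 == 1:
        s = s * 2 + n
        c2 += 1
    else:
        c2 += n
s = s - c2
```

n=5: odd, s = 0*2+5 = 5; c2=2
n=11: odd, s = 5*2+11 = 21; c2=3
n=8: not odd; c2=11
n=13: odd, s = 21*2+13 = 55; c2=12
n=12: not odd; c2=24
n=11: odd, s = 55*2+11 = 121; c2=25
n=6: not odd; c2=31
n=6: not odd; c2=37
n=-3: odd, s = 121*2+(-3) = 239; c2=38
s-c2 = 239-38 = 201

201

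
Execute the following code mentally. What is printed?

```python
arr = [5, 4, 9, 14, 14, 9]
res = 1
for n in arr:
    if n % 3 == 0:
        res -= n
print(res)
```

-17

n=5: not %3==0
n=4: not %3==0
n=9: %3==0, res = 1-9 = -8
n=14: not %3==0
n=14: not %3==0
n=9: %3==0, res = (-8)-9 = -17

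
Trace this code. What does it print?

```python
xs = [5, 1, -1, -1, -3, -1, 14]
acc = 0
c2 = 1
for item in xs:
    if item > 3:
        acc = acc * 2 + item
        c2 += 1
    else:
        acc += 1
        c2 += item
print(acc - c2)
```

36

item=5: >3, acc = 0*2+5 = 5; c2=2
item=1: not >3, acc = 5+1 = 6; c2=3
item=-1: not >3, acc = 6+1 = 7; c2=2
item=-1: not >3, acc = 7+1 = 8; c2=1
item=-3: not >3, acc = 8+1 = 9; c2=-2
item=-1: not >3, acc = 9+1 = 10; c2=-3
item=14: >3, acc = 10*2+14 = 34; c2=-2
acc-c2 = 34-(-2) = 36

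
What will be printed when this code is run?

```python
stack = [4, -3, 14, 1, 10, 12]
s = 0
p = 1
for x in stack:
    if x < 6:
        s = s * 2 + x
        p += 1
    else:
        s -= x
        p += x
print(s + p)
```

x=4: <6, s = 0*2+4 = 4; p=2
x=-3: <6, s = 4*2+(-3) = 5; p=3
x=14: not <6, s = 5-14 = -9; p=17
x=1: <6, s = (-9)*2+1 = -17; p=18
x=10: not <6, s = (-17)-10 = -27; p=28
x=12: not <6, s = (-27)-12 = -39; p=40
s+p = (-39)+40 = 1

1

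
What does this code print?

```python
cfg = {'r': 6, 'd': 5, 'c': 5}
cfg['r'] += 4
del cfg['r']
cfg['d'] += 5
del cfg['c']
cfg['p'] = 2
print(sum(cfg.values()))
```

12

cfg['r'] = 6+4 = 10 → {'r': 10, 'd': 5, 'c': 5}
del 'r' → {'d': 5, 'c': 5}
cfg['d'] = 5+5 = 10 → {'d': 10, 'c': 5}
del 'c' → {'d': 10}
cfg['p'] = 2 → {'d': 10, 'p': 2}
sum of values = 12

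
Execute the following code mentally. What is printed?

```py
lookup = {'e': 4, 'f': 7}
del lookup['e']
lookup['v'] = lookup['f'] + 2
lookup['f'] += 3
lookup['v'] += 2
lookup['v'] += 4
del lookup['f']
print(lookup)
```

{'v': 15}

del 'e' → {'f': 7}
lookup['v'] = lookup['f']+2 = 9 → {'f': 7, 'v': 9}
lookup['f'] = 7+3 = 10 → {'f': 10, 'v': 9}
lookup['v'] = 9+2 = 11 → {'f': 10, 'v': 11}
lookup['v'] = 11+4 = 15 → {'f': 10, 'v': 15}
del 'f' → {'v': 15}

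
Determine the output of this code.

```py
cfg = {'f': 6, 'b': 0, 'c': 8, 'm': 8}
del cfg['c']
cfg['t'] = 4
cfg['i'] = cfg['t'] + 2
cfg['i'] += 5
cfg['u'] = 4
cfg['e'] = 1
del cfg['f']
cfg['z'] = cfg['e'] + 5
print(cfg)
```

{'b': 0, 'm': 8, 't': 4, 'i': 11, 'u': 4, 'e': 1, 'z': 6}

del 'c' → {'f': 6, 'b': 0, 'm': 8}
cfg['t'] = 4 → {'f': 6, 'b': 0, 'm': 8, 't': 4}
cfg['i'] = cfg['t']+2 = 6 → {'f': 6, 'b': 0, 'm': 8, 't': 4, 'i': 6}
cfg['i'] = 6+5 = 11 → {'f': 6, 'b': 0, 'm': 8, 't': 4, 'i': 11}
cfg['u'] = 4 → {'f': 6, 'b': 0, 'm': 8, 't': 4, 'i': 11, 'u': 4}
cfg['e'] = 1 → {'f': 6, 'b': 0, 'm': 8, 't': 4, 'i': 11, 'u': 4, 'e': 1}
del 'f' → {'b': 0, 'm': 8, 't': 4, 'i': 11, 'u': 4, 'e': 1}
cfg['z'] = cfg['e']+5 = 6 → {'b': 0, 'm': 8, 't': 4, 'i': 11, 'u': 4, 'e': 1, 'z': 6}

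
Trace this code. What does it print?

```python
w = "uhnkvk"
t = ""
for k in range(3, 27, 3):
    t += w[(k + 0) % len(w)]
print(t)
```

k=3: add w[3]='k' → 'k'
k=6: add w[0]='u' → 'ku'
k=9: add w[3]='k' → 'kuk'
k=12: add w[0]='u' → 'kuku'
k=15: add w[3]='k' → 'kukuk'
k=18: add w[0]='u' → 'kukuku'
k=21: add w[3]='k' → 'kukukuk'
k=24: add w[0]='u' → 'kukukuku'

kukukuku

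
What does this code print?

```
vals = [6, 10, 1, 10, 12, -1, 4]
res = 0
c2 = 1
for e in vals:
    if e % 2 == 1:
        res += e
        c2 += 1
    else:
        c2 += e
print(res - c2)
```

-45

e=6: not odd; c2=7
e=10: not odd; c2=17
e=1: odd, res = 0+1 = 1; c2=18
e=10: not odd; c2=28
e=12: not odd; c2=40
e=-1: odd, res = 1+(-1) = 0; c2=41
e=4: not odd; c2=45
res-c2 = 0-45 = -45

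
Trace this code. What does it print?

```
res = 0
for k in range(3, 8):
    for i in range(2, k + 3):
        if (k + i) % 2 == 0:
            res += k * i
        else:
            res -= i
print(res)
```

k=3,i=2: odd sum, res = 0-2 = -2
k=3,i=3: even sum, res = (-2)+9 = 7
k=3,i=4: odd sum, res = 7-4 = 3
k=3,i=5: even sum, res = 3+15 = 18
k=4,i=2: even sum, res = 18+8 = 26
k=4,i=3: odd sum, res = 26-3 = 23
k=4,i=4: even sum, res = 23+16 = 39
k=4,i=5: odd sum, res = 39-5 = 34
k=4,i=6: even sum, res = 34+24 = 58
k=5,i=2: odd sum, res = 58-2 = 56
k=5,i=3: even sum, res = 56+15 = 71
k=5,i=4: odd sum, res = 71-4 = 67
k=5,i=5: even sum, res = 67+25 = 92
k=5,i=6: odd sum, res = 92-6 = 86
k=5,i=7: even sum, res = 86+35 = 121
k=6,i=2: even sum, res = 121+12 = 133
k=6,i=3: odd sum, res = 133-3 = 130
k=6,i=4: even sum, res = 130+24 = 154
k=6,i=5: odd sum, res = 154-5 = 149
k=6,i=6: even sum, res = 149+36 = 185
k=6,i=7: odd sum, res = 185-7 = 178
k=6,i=8: even sum, res = 178+48 = 226
k=7,i=2: odd sum, res = 226-2 = 224
k=7,i=3: even sum, res = 224+21 = 245
k=7,i=4: odd sum, res = 245-4 = 241
k=7,i=5: even sum, res = 241+35 = 276
k=7,i=6: odd sum, res = 276-6 = 270
k=7,i=7: even sum, res = 270+49 = 319
k=7,i=8: odd sum, res = 319-8 = 311
k=7,i=9: even sum, res = 311+63 = 374

374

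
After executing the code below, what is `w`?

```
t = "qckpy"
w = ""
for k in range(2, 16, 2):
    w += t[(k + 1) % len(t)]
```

'pqkycpq'

k=2: add t[3]='p' → 'p'
k=4: add t[0]='q' → 'pq'
k=6: add t[2]='k' → 'pqk'
k=8: add t[4]='y' → 'pqky'
k=10: add t[1]='c' → 'pqkyc'
k=12: add t[3]='p' → 'pqkycp'
k=14: add t[0]='q' → 'pqkycpq'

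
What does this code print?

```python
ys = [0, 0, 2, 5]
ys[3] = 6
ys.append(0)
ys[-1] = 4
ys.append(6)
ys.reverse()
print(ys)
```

ys[3] = 6 → [0, 0, 2, 6]
append 0 → [0, 0, 2, 6, 0]
ys[-1] = 4 → [0, 0, 2, 6, 4]
append 6 → [0, 0, 2, 6, 4, 6]
reverse → [6, 4, 6, 2, 0, 0]

[6, 4, 6, 2, 0, 0]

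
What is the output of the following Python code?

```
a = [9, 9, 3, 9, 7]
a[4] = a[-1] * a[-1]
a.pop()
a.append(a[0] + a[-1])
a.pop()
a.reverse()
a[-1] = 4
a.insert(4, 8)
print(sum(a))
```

33

a[4] = a[-1]*a[-1] = 7*7 = 49 → [9, 9, 3, 9, 49]
pop() removes 49 → [9, 9, 3, 9]
append a[0]+a[-1] = 9+9 = 18 → [9, 9, 3, 9, 18]
pop() removes 18 → [9, 9, 3, 9]
reverse → [9, 3, 9, 9]
a[-1] = 4 → [9, 3, 9, 4]
insert 8 at 4 → [9, 3, 9, 4, 8]
sum = 33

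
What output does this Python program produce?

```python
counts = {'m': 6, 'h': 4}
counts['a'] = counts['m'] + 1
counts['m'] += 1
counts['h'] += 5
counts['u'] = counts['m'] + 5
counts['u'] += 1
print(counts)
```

counts['a'] = counts['m']+1 = 7 → {'m': 6, 'h': 4, 'a': 7}
counts['m'] = 6+1 = 7 → {'m': 7, 'h': 4, 'a': 7}
counts['h'] = 4+5 = 9 → {'m': 7, 'h': 9, 'a': 7}
counts['u'] = counts['m']+5 = 12 → {'m': 7, 'h': 9, 'a': 7, 'u': 12}
counts['u'] = 12+1 = 13 → {'m': 7, 'h': 9, 'a': 7, 'u': 13}

{'m': 7, 'h': 9, 'a': 7, 'u': 13}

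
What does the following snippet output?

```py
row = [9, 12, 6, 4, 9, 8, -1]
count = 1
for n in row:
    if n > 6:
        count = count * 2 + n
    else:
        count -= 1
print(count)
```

153

n=9: >6, count = 1*2+9 = 11
n=12: >6, count = 11*2+12 = 34
n=6: not >6, count = 34-1 = 33
n=4: not >6, count = 33-1 = 32
n=9: >6, count = 32*2+9 = 73
n=8: >6, count = 73*2+8 = 154
n=-1: not >6, count = 154-1 = 153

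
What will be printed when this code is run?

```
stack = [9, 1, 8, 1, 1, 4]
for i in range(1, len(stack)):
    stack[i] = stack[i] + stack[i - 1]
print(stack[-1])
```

i=1: stack[1] = 1+9 = 10 → [9, 10, 8, 1, 1, 4]
i=2: stack[2] = 8+10 = 18 → [9, 10, 18, 1, 1, 4]
i=3: stack[3] = 1+18 = 19 → [9, 10, 18, 19, 1, 4]
i=4: stack[4] = 1+19 = 20 → [9, 10, 18, 19, 20, 4]
i=5: stack[5] = 4+20 = 24 → [9, 10, 18, 19, 20, 24]

24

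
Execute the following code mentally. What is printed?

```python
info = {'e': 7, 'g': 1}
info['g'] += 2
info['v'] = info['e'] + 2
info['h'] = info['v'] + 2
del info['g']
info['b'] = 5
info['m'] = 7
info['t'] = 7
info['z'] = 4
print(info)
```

{'e': 7, 'v': 9, 'h': 11, 'b': 5, 'm': 7, 't': 7, 'z': 4}

info['g'] = 1+2 = 3 → {'e': 7, 'g': 3}
info['v'] = info['e']+2 = 9 → {'e': 7, 'g': 3, 'v': 9}
info['h'] = info['v']+2 = 11 → {'e': 7, 'g': 3, 'v': 9, 'h': 11}
del 'g' → {'e': 7, 'v': 9, 'h': 11}
info['b'] = 5 → {'e': 7, 'v': 9, 'h': 11, 'b': 5}
info['m'] = 7 → {'e': 7, 'v': 9, 'h': 11, 'b': 5, 'm': 7}
info['t'] = 7 → {'e': 7, 'v': 9, 'h': 11, 'b': 5, 'm': 7, 't': 7}
info['z'] = 4 → {'e': 7, 'v': 9, 'h': 11, 'b': 5, 'm': 7, 't': 7, 'z': 4}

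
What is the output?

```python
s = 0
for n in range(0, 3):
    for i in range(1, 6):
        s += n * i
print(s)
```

n=0,i=1: s = 0+0 = 0
n=0,i=2: s = 0+0 = 0
n=0,i=3: s = 0+0 = 0
n=0,i=4: s = 0+0 = 0
n=0,i=5: s = 0+0 = 0
n=1,i=1: s = 0+1 = 1
n=1,i=2: s = 1+2 = 3
n=1,i=3: s = 3+3 = 6
n=1,i=4: s = 6+4 = 10
n=1,i=5: s = 10+5 = 15
n=2,i=1: s = 15+2 = 17
n=2,i=2: s = 17+4 = 21
n=2,i=3: s = 21+6 = 27
n=2,i=4: s = 27+8 = 35
n=2,i=5: s = 35+10 = 45

45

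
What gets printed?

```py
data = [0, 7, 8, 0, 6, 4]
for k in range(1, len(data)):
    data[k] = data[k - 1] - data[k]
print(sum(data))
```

-83

k=1: data[1] = 0-7 = -7 → [0, -7, 8, 0, 6, 4]
k=2: data[2] = (-7)-8 = -15 → [0, -7, -15, 0, 6, 4]
k=3: data[3] = (-15)-0 = -15 → [0, -7, -15, -15, 6, 4]
k=4: data[4] = (-15)-6 = -21 → [0, -7, -15, -15, -21, 4]
k=5: data[5] = (-21)-4 = -25 → [0, -7, -15, -15, -21, -25]
sum = -83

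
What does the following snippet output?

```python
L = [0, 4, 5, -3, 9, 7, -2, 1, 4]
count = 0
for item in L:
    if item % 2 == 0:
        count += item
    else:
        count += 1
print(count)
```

11

item=0: even, count = 0+0 = 0
item=4: even, count = 0+4 = 4
item=5: not even, count = 4+1 = 5
item=-3: not even, count = 5+1 = 6
item=9: not even, count = 6+1 = 7
item=7: not even, count = 7+1 = 8
item=-2: even, count = 8+(-2) = 6
item=1: not even, count = 6+1 = 7
item=4: even, count = 7+4 = 11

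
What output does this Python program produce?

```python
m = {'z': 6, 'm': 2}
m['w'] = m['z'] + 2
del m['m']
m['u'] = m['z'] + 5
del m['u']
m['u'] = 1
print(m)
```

{'z': 6, 'w': 8, 'u': 1}

m['w'] = m['z']+2 = 8 → {'z': 6, 'm': 2, 'w': 8}
del 'm' → {'z': 6, 'w': 8}
m['u'] = m['z']+5 = 11 → {'z': 6, 'w': 8, 'u': 11}
del 'u' → {'z': 6, 'w': 8}
m['u'] = 1 → {'z': 6, 'w': 8, 'u': 1}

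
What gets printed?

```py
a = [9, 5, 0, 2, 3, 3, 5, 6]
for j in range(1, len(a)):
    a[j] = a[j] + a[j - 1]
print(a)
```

j=1: a[1] = 5+9 = 14 → [9, 14, 0, 2, 3, 3, 5, 6]
j=2: a[2] = 0+14 = 14 → [9, 14, 14, 2, 3, 3, 5, 6]
j=3: a[3] = 2+14 = 16 → [9, 14, 14, 16, 3, 3, 5, 6]
j=4: a[4] = 3+16 = 19 → [9, 14, 14, 16, 19, 3, 5, 6]
j=5: a[5] = 3+19 = 22 → [9, 14, 14, 16, 19, 22, 5, 6]
j=6: a[6] = 5+22 = 27 → [9, 14, 14, 16, 19, 22, 27, 6]
j=7: a[7] = 6+27 = 33 → [9, 14, 14, 16, 19, 22, 27, 33]

[9, 14, 14, 16, 19, 22, 27, 33]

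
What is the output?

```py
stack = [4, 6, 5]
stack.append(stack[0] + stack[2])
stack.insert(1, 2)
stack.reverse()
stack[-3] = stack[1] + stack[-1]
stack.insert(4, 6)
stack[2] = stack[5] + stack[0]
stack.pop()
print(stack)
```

append stack[0]+stack[2] = 4+5 = 9 → [4, 6, 5, 9]
insert 2 at 1 → [4, 2, 6, 5, 9]
reverse → [9, 5, 6, 2, 4]
stack[-3] = stack[1]+stack[-1] = 5+4 = 9 → [9, 5, 9, 2, 4]
insert 6 at 4 → [9, 5, 9, 2, 6, 4]
stack[2] = stack[5]+stack[0] = 4+9 = 13 → [9, 5, 13, 2, 6, 4]
pop() removes 4 → [9, 5, 13, 2, 6]

[9, 5, 13, 2, 6]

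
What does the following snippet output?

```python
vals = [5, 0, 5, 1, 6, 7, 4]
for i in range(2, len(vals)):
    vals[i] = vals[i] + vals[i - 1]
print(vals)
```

i=2: vals[2] = 5+0 = 5 → [5, 0, 5, 1, 6, 7, 4]
i=3: vals[3] = 1+5 = 6 → [5, 0, 5, 6, 6, 7, 4]
i=4: vals[4] = 6+6 = 12 → [5, 0, 5, 6, 12, 7, 4]
i=5: vals[5] = 7+12 = 19 → [5, 0, 5, 6, 12, 19, 4]
i=6: vals[6] = 4+19 = 23 → [5, 0, 5, 6, 12, 19, 23]

[5, 0, 5, 6, 12, 19, 23]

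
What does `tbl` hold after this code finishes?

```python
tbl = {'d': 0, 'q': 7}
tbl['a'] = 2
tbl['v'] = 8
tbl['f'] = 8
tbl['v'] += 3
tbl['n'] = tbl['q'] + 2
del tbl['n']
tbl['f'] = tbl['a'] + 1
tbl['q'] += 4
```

{'d': 0, 'q': 11, 'a': 2, 'v': 11, 'f': 3}

tbl['a'] = 2 → {'d': 0, 'q': 7, 'a': 2}
tbl['v'] = 8 → {'d': 0, 'q': 7, 'a': 2, 'v': 8}
tbl['f'] = 8 → {'d': 0, 'q': 7, 'a': 2, 'v': 8, 'f': 8}
tbl['v'] = 8+3 = 11 → {'d': 0, 'q': 7, 'a': 2, 'v': 11, 'f': 8}
tbl['n'] = tbl['q']+2 = 9 → {'d': 0, 'q': 7, 'a': 2, 'v': 11, 'f': 8, 'n': 9}
del 'n' → {'d': 0, 'q': 7, 'a': 2, 'v': 11, 'f': 8}
tbl['f'] = tbl['a']+1 = 3 → {'d': 0, 'q': 7, 'a': 2, 'v': 11, 'f': 3}
tbl['q'] = 7+4 = 11 → {'d': 0, 'q': 11, 'a': 2, 'v': 11, 'f': 3}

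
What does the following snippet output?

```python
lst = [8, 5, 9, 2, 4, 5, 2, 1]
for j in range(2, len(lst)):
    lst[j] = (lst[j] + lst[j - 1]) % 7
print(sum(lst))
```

31

j=2: lst[2] = (9+5)%7 = 0 → [8, 5, 0, 2, 4, 5, 2, 1]
j=3: lst[3] = (2+0)%7 = 2 → [8, 5, 0, 2, 4, 5, 2, 1]
j=4: lst[4] = (4+2)%7 = 6 → [8, 5, 0, 2, 6, 5, 2, 1]
j=5: lst[5] = (5+6)%7 = 4 → [8, 5, 0, 2, 6, 4, 2, 1]
j=6: lst[6] = (2+4)%7 = 6 → [8, 5, 0, 2, 6, 4, 6, 1]
j=7: lst[7] = (1+6)%7 = 0 → [8, 5, 0, 2, 6, 4, 6, 0]
sum = 31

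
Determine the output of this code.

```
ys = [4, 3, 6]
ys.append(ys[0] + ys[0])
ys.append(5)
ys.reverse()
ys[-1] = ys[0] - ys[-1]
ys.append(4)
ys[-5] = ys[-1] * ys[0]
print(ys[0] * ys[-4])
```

append ys[0]+ys[0] = 4+4 = 8 → [4, 3, 6, 8]
append 5 → [4, 3, 6, 8, 5]
reverse → [5, 8, 6, 3, 4]
ys[-1] = ys[0]-ys[-1] = 5-4 = 1 → [5, 8, 6, 3, 1]
append 4 → [5, 8, 6, 3, 1, 4]
ys[-5] = ys[-1]*ys[0] = 4*5 = 20 → [5, 20, 6, 3, 1, 4]
ys[0]*ys[-4] = 5*6 = 30

30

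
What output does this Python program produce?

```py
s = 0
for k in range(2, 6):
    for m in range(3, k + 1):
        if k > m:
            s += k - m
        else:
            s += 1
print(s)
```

7

k=3,m=3: not 3>3, s = 0+1 = 1
k=4,m=3: 4>3, s = 1+1 = 2
k=4,m=4: not 4>4, s = 2+1 = 3
k=5,m=3: 5>3, s = 3+2 = 5
k=5,m=4: 5>4, s = 5+1 = 6
k=5,m=5: not 5>5, s = 6+1 = 7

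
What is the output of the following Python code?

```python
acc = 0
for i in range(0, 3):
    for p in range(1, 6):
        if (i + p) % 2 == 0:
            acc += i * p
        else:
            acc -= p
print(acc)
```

-3

i=0,p=1: odd sum, acc = 0-1 = -1
i=0,p=2: even sum, acc = (-1)+0 = -1
i=0,p=3: odd sum, acc = (-1)-3 = -4
i=0,p=4: even sum, acc = (-4)+0 = -4
i=0,p=5: odd sum, acc = (-4)-5 = -9
i=1,p=1: even sum, acc = (-9)+1 = -8
i=1,p=2: odd sum, acc = (-8)-2 = -10
i=1,p=3: even sum, acc = (-10)+3 = -7
i=1,p=4: odd sum, acc = (-7)-4 = -11
i=1,p=5: even sum, acc = (-11)+5 = -6
i=2,p=1: odd sum, acc = (-6)-1 = -7
i=2,p=2: even sum, acc = (-7)+4 = -3
i=2,p=3: odd sum, acc = (-3)-3 = -6
i=2,p=4: even sum, acc = (-6)+8 = 2
i=2,p=5: odd sum, acc = 2-5 = -3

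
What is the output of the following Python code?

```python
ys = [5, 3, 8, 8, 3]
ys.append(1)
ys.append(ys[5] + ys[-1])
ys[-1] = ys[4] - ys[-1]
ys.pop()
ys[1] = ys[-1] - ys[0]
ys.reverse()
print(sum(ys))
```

append 1 → [5, 3, 8, 8, 3, 1]
append ys[5]+ys[-1] = 1+1 = 2 → [5, 3, 8, 8, 3, 1, 2]
ys[-1] = ys[4]-ys[-1] = 3-2 = 1 → [5, 3, 8, 8, 3, 1, 1]
pop() removes 1 → [5, 3, 8, 8, 3, 1]
ys[1] = ys[-1]-ys[0] = 1-5 = -4 → [5, -4, 8, 8, 3, 1]
reverse → [1, 3, 8, 8, -4, 5]
sum = 21

21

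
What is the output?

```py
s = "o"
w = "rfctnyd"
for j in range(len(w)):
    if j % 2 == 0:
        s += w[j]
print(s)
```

j=0: add 'r' → 'or'
j=1: skip
j=2: add 'c' → 'orc'
j=3: skip
j=4: add 'n' → 'orcn'
j=5: skip
j=6: add 'd' → 'orcnd'

orcnd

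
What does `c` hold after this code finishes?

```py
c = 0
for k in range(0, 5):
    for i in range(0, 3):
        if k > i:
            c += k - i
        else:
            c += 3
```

37

k=0,i=0: not 0>0, c = 0+3 = 3
k=0,i=1: not 0>1, c = 3+3 = 6
k=0,i=2: not 0>2, c = 6+3 = 9
k=1,i=0: 1>0, c = 9+1 = 10
k=1,i=1: not 1>1, c = 10+3 = 13
k=1,i=2: not 1>2, c = 13+3 = 16
k=2,i=0: 2>0, c = 16+2 = 18
k=2,i=1: 2>1, c = 18+1 = 19
k=2,i=2: not 2>2, c = 19+3 = 22
k=3,i=0: 3>0, c = 22+3 = 25
k=3,i=1: 3>1, c = 25+2 = 27
k=3,i=2: 3>2, c = 27+1 = 28
k=4,i=0: 4>0, c = 28+4 = 32
k=4,i=1: 4>1, c = 32+3 = 35
k=4,i=2: 4>2, c = 35+2 = 37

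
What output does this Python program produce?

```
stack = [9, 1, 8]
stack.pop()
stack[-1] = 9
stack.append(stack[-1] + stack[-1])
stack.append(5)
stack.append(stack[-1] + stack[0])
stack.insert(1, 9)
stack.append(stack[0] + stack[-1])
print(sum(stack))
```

pop() removes 8 → [9, 1]
stack[-1] = 9 → [9, 9]
append stack[-1]+stack[-1] = 9+9 = 18 → [9, 9, 18]
append 5 → [9, 9, 18, 5]
append stack[-1]+stack[0] = 5+9 = 14 → [9, 9, 18, 5, 14]
insert 9 at 1 → [9, 9, 9, 18, 5, 14]
append stack[0]+stack[-1] = 9+14 = 23 → [9, 9, 9, 18, 5, 14, 23]
sum = 87

87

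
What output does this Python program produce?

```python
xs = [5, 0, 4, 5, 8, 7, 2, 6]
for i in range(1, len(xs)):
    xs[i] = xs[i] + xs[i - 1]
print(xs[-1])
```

i=1: xs[1] = 0+5 = 5 → [5, 5, 4, 5, 8, 7, 2, 6]
i=2: xs[2] = 4+5 = 9 → [5, 5, 9, 5, 8, 7, 2, 6]
i=3: xs[3] = 5+9 = 14 → [5, 5, 9, 14, 8, 7, 2, 6]
i=4: xs[4] = 8+14 = 22 → [5, 5, 9, 14, 22, 7, 2, 6]
i=5: xs[5] = 7+22 = 29 → [5, 5, 9, 14, 22, 29, 2, 6]
i=6: xs[6] = 2+29 = 31 → [5, 5, 9, 14, 22, 29, 31, 6]
i=7: xs[7] = 6+31 = 37 → [5, 5, 9, 14, 22, 29, 31, 37]

37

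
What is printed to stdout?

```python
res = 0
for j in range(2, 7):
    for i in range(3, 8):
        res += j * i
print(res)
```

500

j=2,i=3: res = 0+6 = 6
j=2,i=4: res = 6+8 = 14
j=2,i=5: res = 14+10 = 24
j=2,i=6: res = 24+12 = 36
j=2,i=7: res = 36+14 = 50
j=3,i=3: res = 50+9 = 59
j=3,i=4: res = 59+12 = 71
j=3,i=5: res = 71+15 = 86
j=3,i=6: res = 86+18 = 104
j=3,i=7: res = 104+21 = 125
j=4,i=3: res = 125+12 = 137
j=4,i=4: res = 137+16 = 153
j=4,i=5: res = 153+20 = 173
j=4,i=6: res = 173+24 = 197
j=4,i=7: res = 197+28 = 225
j=5,i=3: res = 225+15 = 240
j=5,i=4: res = 240+20 = 260
j=5,i=5: res = 260+25 = 285
j=5,i=6: res = 285+30 = 315
j=5,i=7: res = 315+35 = 350
j=6,i=3: res = 350+18 = 368
j=6,i=4: res = 368+24 = 392
j=6,i=5: res = 392+30 = 422
j=6,i=6: res = 422+36 = 458
j=6,i=7: res = 458+42 = 500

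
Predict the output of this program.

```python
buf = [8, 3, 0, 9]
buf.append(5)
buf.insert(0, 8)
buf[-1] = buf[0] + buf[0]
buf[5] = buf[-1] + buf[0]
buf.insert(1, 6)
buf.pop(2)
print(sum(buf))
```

append 5 → [8, 3, 0, 9, 5]
insert 8 at 0 → [8, 8, 3, 0, 9, 5]
buf[-1] = buf[0]+buf[0] = 8+8 = 16 → [8, 8, 3, 0, 9, 16]
buf[5] = buf[-1]+buf[0] = 16+8 = 24 → [8, 8, 3, 0, 9, 24]
insert 6 at 1 → [8, 6, 8, 3, 0, 9, 24]
pop(2) removes 8 → [8, 6, 3, 0, 9, 24]
sum = 50

50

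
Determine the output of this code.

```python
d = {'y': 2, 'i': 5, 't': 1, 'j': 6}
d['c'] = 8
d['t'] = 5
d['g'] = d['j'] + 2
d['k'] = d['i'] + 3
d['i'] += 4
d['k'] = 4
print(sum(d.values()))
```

42

d['c'] = 8 → {'y': 2, 'i': 5, 't': 1, 'j': 6, 'c': 8}
d['t'] = 5 → {'y': 2, 'i': 5, 't': 5, 'j': 6, 'c': 8}
d['g'] = d['j']+2 = 8 → {'y': 2, 'i': 5, 't': 5, 'j': 6, 'c': 8, 'g': 8}
d['k'] = d['i']+3 = 8 → {'y': 2, 'i': 5, 't': 5, 'j': 6, 'c': 8, 'g': 8, 'k': 8}
d['i'] = 5+4 = 9 → {'y': 2, 'i': 9, 't': 5, 'j': 6, 'c': 8, 'g': 8, 'k': 8}
d['k'] = 4 → {'y': 2, 'i': 9, 't': 5, 'j': 6, 'c': 8, 'g': 8, 'k': 4}
sum of values = 42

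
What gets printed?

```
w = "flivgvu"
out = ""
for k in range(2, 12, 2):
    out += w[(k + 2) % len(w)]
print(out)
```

gulvv

k=2: add w[4]='g' → 'g'
k=4: add w[6]='u' → 'gu'
k=6: add w[1]='l' → 'gul'
k=8: add w[3]='v' → 'gulv'
k=10: add w[5]='v' → 'gulvv'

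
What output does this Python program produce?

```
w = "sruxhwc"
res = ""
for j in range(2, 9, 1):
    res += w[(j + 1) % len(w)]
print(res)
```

j=2: add w[3]='x' → 'x'
j=3: add w[4]='h' → 'xh'
j=4: add w[5]='w' → 'xhw'
j=5: add w[6]='c' → 'xhwc'
j=6: add w[0]='s' → 'xhwcs'
j=7: add w[1]='r' → 'xhwcsr'
j=8: add w[2]='u' → 'xhwcsru'

xhwcsru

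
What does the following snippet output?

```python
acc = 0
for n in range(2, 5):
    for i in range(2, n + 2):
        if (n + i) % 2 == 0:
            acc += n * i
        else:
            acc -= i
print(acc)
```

n=2,i=2: even sum, acc = 0+4 = 4
n=2,i=3: odd sum, acc = 4-3 = 1
n=3,i=2: odd sum, acc = 1-2 = -1
n=3,i=3: even sum, acc = (-1)+9 = 8
n=3,i=4: odd sum, acc = 8-4 = 4
n=4,i=2: even sum, acc = 4+8 = 12
n=4,i=3: odd sum, acc = 12-3 = 9
n=4,i=4: even sum, acc = 9+16 = 25
n=4,i=5: odd sum, acc = 25-5 = 20

20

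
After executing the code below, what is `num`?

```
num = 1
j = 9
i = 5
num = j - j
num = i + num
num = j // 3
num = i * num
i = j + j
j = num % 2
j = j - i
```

15

num = 9-9 = 0
num = 5+0 = 5
num = 9//3 = 3
num = 5*3 = 15
i = 9+9 = 18
j = 15%2 = 1
j = 1-18 = -17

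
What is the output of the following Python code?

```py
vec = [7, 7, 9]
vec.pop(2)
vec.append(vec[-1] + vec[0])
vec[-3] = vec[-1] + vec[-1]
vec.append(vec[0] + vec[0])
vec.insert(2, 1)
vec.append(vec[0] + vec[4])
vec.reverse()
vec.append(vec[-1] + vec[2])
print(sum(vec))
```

pop(2) removes 9 → [7, 7]
append vec[-1]+vec[0] = 7+7 = 14 → [7, 7, 14]
vec[-3] = vec[-1]+vec[-1] = 14+14 = 28 → [28, 7, 14]
append vec[0]+vec[0] = 28+28 = 56 → [28, 7, 14, 56]
insert 1 at 2 → [28, 7, 1, 14, 56]
append vec[0]+vec[4] = 28+56 = 84 → [28, 7, 1, 14, 56, 84]
reverse → [84, 56, 14, 1, 7, 28]
append vec[-1]+vec[2] = 28+14 = 42 → [84, 56, 14, 1, 7, 28, 42]
sum = 232

232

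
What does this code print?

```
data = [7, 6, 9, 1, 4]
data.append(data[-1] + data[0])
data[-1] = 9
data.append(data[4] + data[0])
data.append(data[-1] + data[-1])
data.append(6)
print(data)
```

[7, 6, 9, 1, 4, 9, 11, 22, 6]

append data[-1]+data[0] = 4+7 = 11 → [7, 6, 9, 1, 4, 11]
data[-1] = 9 → [7, 6, 9, 1, 4, 9]
append data[4]+data[0] = 4+7 = 11 → [7, 6, 9, 1, 4, 9, 11]
append data[-1]+data[-1] = 11+11 = 22 → [7, 6, 9, 1, 4, 9, 11, 22]
append 6 → [7, 6, 9, 1, 4, 9, 11, 22, 6]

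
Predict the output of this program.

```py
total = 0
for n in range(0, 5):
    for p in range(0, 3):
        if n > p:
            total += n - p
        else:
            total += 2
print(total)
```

31

n=0,p=0: not 0>0, total = 0+2 = 2
n=0,p=1: not 0>1, total = 2+2 = 4
n=0,p=2: not 0>2, total = 4+2 = 6
n=1,p=0: 1>0, total = 6+1 = 7
n=1,p=1: not 1>1, total = 7+2 = 9
n=1,p=2: not 1>2, total = 9+2 = 11
n=2,p=0: 2>0, total = 11+2 = 13
n=2,p=1: 2>1, total = 13+1 = 14
n=2,p=2: not 2>2, total = 14+2 = 16
n=3,p=0: 3>0, total = 16+3 = 19
n=3,p=1: 3>1, total = 19+2 = 21
n=3,p=2: 3>2, total = 21+1 = 22
n=4,p=0: 4>0, total = 22+4 = 26
n=4,p=1: 4>1, total = 26+3 = 29
n=4,p=2: 4>2, total = 29+2 = 31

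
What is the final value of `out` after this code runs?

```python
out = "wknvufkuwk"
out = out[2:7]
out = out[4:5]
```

'k'

slice [2:7] → 'nvufk'
slice [4:5] → 'k'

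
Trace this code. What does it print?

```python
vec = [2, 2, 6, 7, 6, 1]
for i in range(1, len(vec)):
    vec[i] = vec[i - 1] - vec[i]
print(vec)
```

i=1: vec[1] = 2-2 = 0 → [2, 0, 6, 7, 6, 1]
i=2: vec[2] = 0-6 = -6 → [2, 0, -6, 7, 6, 1]
i=3: vec[3] = (-6)-7 = -13 → [2, 0, -6, -13, 6, 1]
i=4: vec[4] = (-13)-6 = -19 → [2, 0, -6, -13, -19, 1]
i=5: vec[5] = (-19)-1 = -20 → [2, 0, -6, -13, -19, -20]

[2, 0, -6, -13, -19, -20]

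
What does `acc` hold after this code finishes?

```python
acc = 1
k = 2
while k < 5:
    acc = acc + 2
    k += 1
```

k=2: acc = 1+2 = 3
k=3: acc = 3+2 = 5
k=4: acc = 5+2 = 7

7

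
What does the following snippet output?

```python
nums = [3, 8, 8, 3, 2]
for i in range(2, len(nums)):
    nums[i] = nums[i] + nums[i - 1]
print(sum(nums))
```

i=2: nums[2] = 8+8 = 16 → [3, 8, 16, 3, 2]
i=3: nums[3] = 3+16 = 19 → [3, 8, 16, 19, 2]
i=4: nums[4] = 2+19 = 21 → [3, 8, 16, 19, 21]
sum = 67

67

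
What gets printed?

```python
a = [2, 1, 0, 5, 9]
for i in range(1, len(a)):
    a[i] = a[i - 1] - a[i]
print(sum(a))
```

-13

i=1: a[1] = 2-1 = 1 → [2, 1, 0, 5, 9]
i=2: a[2] = 1-0 = 1 → [2, 1, 1, 5, 9]
i=3: a[3] = 1-5 = -4 → [2, 1, 1, -4, 9]
i=4: a[4] = (-4)-9 = -13 → [2, 1, 1, -4, -13]
sum = -13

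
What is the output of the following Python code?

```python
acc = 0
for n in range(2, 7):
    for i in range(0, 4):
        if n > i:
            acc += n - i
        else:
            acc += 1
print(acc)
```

n=2,i=0: 2>0, acc = 0+2 = 2
n=2,i=1: 2>1, acc = 2+1 = 3
n=2,i=2: not 2>2, acc = 3+1 = 4
n=2,i=3: not 2>3, acc = 4+1 = 5
n=3,i=0: 3>0, acc = 5+3 = 8
n=3,i=1: 3>1, acc = 8+2 = 10
n=3,i=2: 3>2, acc = 10+1 = 11
n=3,i=3: not 3>3, acc = 11+1 = 12
n=4,i=0: 4>0, acc = 12+4 = 16
n=4,i=1: 4>1, acc = 16+3 = 19
n=4,i=2: 4>2, acc = 19+2 = 21
n=4,i=3: 4>3, acc = 21+1 = 22
n=5,i=0: 5>0, acc = 22+5 = 27
n=5,i=1: 5>1, acc = 27+4 = 31
n=5,i=2: 5>2, acc = 31+3 = 34
n=5,i=3: 5>3, acc = 34+2 = 36
n=6,i=0: 6>0, acc = 36+6 = 42
n=6,i=1: 6>1, acc = 42+5 = 47
n=6,i=2: 6>2, acc = 47+4 = 51
n=6,i=3: 6>3, acc = 51+3 = 54

54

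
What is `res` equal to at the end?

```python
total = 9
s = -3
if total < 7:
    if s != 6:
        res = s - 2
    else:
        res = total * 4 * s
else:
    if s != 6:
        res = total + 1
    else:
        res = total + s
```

total=9, s=-3
total < 7 is False; s != 6 is True
→ res = total + 1 = 10

10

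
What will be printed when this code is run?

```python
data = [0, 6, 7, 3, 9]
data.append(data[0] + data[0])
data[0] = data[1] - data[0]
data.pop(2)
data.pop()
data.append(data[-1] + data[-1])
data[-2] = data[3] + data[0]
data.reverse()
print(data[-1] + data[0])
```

append data[0]+data[0] = 0+0 = 0 → [0, 6, 7, 3, 9, 0]
data[0] = data[1]-data[0] = 6-0 = 6 → [6, 6, 7, 3, 9, 0]
pop(2) removes 7 → [6, 6, 3, 9, 0]
pop() removes 0 → [6, 6, 3, 9]
append data[-1]+data[-1] = 9+9 = 18 → [6, 6, 3, 9, 18]
data[-2] = data[3]+data[0] = 9+6 = 15 → [6, 6, 3, 15, 18]
reverse → [18, 15, 3, 6, 6]
data[-1]+data[0] = 6+18 = 24

24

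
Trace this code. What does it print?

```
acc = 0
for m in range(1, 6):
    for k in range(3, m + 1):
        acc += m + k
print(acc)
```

48

m=3,k=3: acc = 0+6 = 6
m=4,k=3: acc = 6+7 = 13
m=4,k=4: acc = 13+8 = 21
m=5,k=3: acc = 21+8 = 29
m=5,k=4: acc = 29+9 = 38
m=5,k=5: acc = 38+10 = 48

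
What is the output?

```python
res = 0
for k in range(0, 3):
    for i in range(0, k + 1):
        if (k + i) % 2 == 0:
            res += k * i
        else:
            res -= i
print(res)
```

4

k=0,i=0: even sum, res = 0+0 = 0
k=1,i=0: odd sum, res = 0-0 = 0
k=1,i=1: even sum, res = 0+1 = 1
k=2,i=0: even sum, res = 1+0 = 1
k=2,i=1: odd sum, res = 1-1 = 0
k=2,i=2: even sum, res = 0+4 = 4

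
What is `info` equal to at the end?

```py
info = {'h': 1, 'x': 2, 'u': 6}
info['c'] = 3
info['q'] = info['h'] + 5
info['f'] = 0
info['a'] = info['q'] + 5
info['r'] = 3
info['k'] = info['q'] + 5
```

{'h': 1, 'x': 2, 'u': 6, 'c': 3, 'q': 6, 'f': 0, 'a': 11, 'r': 3, 'k': 11}

info['c'] = 3 → {'h': 1, 'x': 2, 'u': 6, 'c': 3}
info['q'] = info['h']+5 = 6 → {'h': 1, 'x': 2, 'u': 6, 'c': 3, 'q': 6}
info['f'] = 0 → {'h': 1, 'x': 2, 'u': 6, 'c': 3, 'q': 6, 'f': 0}
info['a'] = info['q']+5 = 11 → {'h': 1, 'x': 2, 'u': 6, 'c': 3, 'q': 6, 'f': 0, 'a': 11}
info['r'] = 3 → {'h': 1, 'x': 2, 'u': 6, 'c': 3, 'q': 6, 'f': 0, 'a': 11, 'r': 3}
info['k'] = info['q']+5 = 11 → {'h': 1, 'x': 2, 'u': 6, 'c': 3, 'q': 6, 'f': 0, 'a': 11, 'r': 3, 'k': 11}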